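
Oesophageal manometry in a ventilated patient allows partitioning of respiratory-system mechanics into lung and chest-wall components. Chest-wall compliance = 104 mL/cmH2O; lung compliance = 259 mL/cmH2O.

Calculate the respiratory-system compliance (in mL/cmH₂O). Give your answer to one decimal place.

Lung and chest wall are elastances in series: 1/Crs = 1/CL + 1/Ccw.
1/Crs = 1/259 + 1/104 = 0.01348.
Crs = 74.184 mL/cmH2O.

74.2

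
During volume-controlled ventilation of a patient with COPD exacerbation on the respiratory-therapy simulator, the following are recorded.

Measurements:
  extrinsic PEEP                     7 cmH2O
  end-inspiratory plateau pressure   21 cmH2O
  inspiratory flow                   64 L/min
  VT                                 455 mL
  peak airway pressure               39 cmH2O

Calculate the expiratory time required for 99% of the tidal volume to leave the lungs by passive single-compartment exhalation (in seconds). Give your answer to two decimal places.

Flow: 64 L/min ÷ 60 = 1.0667 L/s.
R = (PIP − Pplat)/V̇ = (39 − 21) / 1.0667 = 18.0/1.0667 = 16.874 cmH2O·s/L.
C = Vt/(Pplat − PEEP) = 455.0 / (21 − 7) = 455.0/14.0 = 32.5 mL/cmH2O.
τ = R × C = 16.874 × 0.0325 L/cmH2O = 0.5484 s.
t = −τ·ln(1 − 0.99) = −0.5484·ln(0.01) = 2.525 s.

2.53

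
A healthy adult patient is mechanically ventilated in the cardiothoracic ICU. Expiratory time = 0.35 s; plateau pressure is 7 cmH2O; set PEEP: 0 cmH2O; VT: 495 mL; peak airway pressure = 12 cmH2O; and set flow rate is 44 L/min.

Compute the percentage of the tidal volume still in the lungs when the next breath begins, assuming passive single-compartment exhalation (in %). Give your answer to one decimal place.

48.4

Flow: 44 L/min ÷ 60 = 0.7333 L/s.
R = (PIP − Pplat)/V̇ = (12 − 7) / 0.7333 = 5.0/0.7333 = 6.818 cmH2O·s/L.
C = Vt/(Pplat − PEEP) = 495.0 / (7 − 0) = 495.0/7.0 = 70.714 mL/cmH2O.
τ = R × C = 6.818 × 0.07071 L/cmH2O = 0.4821 s.
Fraction remaining at end-expiration = e^(−Te/τ) = e^(−0.35/0.4821) = 0.4838 → 48.38%.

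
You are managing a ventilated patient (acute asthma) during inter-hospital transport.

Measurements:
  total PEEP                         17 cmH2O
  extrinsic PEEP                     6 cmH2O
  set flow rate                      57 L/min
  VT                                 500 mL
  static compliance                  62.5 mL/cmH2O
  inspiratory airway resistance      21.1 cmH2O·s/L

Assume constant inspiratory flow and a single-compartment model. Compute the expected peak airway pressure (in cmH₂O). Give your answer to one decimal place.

45.0

Flow: 57 L/min ÷ 60 = 0.95 L/s.
Total PEEP = 17 cmH2O (set 6 + intrinsic 11); this is the baseline alveolar pressure.
Equation of motion (constant flow): PIP = Vt/C + R·V̇ + PEEP.
PIP = 500/62.5 + 21.1×0.95 + 17 = 8.0 + 20.045 + 17 = 45.045 cmH2O.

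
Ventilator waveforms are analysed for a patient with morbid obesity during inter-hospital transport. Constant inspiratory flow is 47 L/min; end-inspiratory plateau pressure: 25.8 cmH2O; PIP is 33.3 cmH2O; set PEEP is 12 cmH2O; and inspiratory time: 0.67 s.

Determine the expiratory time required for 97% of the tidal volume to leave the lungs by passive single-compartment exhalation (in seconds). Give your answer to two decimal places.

1.28

Flow: 47 L/min ÷ 60 = 0.7833 L/s.
Vt = flow × Ti = 0.7833 L/s × 0.67 s × 1000 mL/L = 524.81 mL.
R = (PIP − Pplat)/V̇ = (33.3 − 25.8) / 0.7833 = 7.5/0.7833 = 9.575 cmH2O·s/L.
C = Vt/(Pplat − PEEP) = 524.81 / (25.8 − 12) = 524.81/13.8 = 38.03 mL/cmH2O.
τ = R × C = 9.575 × 0.03803 L/cmH2O = 0.3641 s.
t = −τ·ln(1 − 0.97) = −0.3641·ln(0.03) = 1.277 s.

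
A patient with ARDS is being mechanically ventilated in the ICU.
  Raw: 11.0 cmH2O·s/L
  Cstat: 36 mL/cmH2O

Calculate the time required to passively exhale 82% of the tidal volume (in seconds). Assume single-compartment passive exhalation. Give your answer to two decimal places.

0.68

τ = R × C = 11.0 × 36 mL/cmH2O = 11.0 × 0.036 L/cmH2O = 0.396 s.
Exhaled fraction f = 1 − e^(−t/τ) → t = −τ·ln(1 − f) = −0.396·ln(0.18) = 0.6791 s.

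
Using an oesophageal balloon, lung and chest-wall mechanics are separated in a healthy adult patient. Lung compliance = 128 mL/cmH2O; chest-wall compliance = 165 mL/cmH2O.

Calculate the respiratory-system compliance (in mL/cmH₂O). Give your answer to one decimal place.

72.1

Lung and chest wall are elastances in series: 1/Crs = 1/CL + 1/Ccw.
1/Crs = 1/128 + 1/165 = 0.01387.
Crs = 72.098 mL/cmH2O.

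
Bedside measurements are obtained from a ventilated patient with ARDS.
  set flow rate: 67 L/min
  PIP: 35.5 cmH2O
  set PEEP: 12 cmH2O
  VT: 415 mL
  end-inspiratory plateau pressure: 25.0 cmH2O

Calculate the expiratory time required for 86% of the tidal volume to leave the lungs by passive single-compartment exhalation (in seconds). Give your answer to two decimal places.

Flow: 67 L/min ÷ 60 = 1.1167 L/s.
R = (PIP − Pplat)/V̇ = (35.5 − 25.0) / 1.1167 = 10.5/1.1167 = 9.403 cmH2O·s/L.
C = Vt/(Pplat − PEEP) = 415.0 / (25.0 − 12) = 415.0/13.0 = 31.923 mL/cmH2O.
τ = R × C = 9.403 × 0.03192 L/cmH2O = 0.3001 s.
t = −τ·ln(1 − 0.86) = −0.3001·ln(0.14) = 0.59 s.

0.59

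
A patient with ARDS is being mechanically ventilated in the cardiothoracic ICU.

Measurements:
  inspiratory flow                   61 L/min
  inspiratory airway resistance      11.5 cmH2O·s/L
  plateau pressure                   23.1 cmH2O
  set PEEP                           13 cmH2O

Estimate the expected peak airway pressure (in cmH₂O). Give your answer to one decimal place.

34.8

Flow: 61 L/min ÷ 60 = 1.0167 L/s.
PIP = Pplat + Raw × flow = 23.1 + 11.5 × 1.0167 = 23.1 + 11.692 = 34.792 cmH2O.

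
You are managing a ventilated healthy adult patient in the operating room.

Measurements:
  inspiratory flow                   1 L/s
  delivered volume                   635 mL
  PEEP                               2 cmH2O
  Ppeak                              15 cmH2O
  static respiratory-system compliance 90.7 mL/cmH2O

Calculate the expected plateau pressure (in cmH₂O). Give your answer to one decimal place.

Pplat = PEEP + Vt / Cstat = 2 + 635 / 90.7 = 2 + 7.001 = 9.001 cmH2O.

9.0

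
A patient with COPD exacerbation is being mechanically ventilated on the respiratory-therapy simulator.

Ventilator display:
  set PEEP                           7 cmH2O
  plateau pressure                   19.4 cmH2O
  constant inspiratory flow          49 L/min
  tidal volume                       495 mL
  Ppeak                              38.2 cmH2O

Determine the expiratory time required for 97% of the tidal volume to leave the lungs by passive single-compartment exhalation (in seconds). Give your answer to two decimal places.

Flow: 49 L/min ÷ 60 = 0.8167 L/s.
R = (PIP − Pplat)/V̇ = (38.2 − 19.4) / 0.8167 = 18.8/0.8167 = 23.019 cmH2O·s/L.
C = Vt/(Pplat − PEEP) = 495.0 / (19.4 − 7) = 495.0/12.4 = 39.919 mL/cmH2O.
τ = R × C = 23.019 × 0.03992 L/cmH2O = 0.9189 s.
t = −τ·ln(1 − 0.97) = −0.9189·ln(0.03) = 3.222 s.

3.22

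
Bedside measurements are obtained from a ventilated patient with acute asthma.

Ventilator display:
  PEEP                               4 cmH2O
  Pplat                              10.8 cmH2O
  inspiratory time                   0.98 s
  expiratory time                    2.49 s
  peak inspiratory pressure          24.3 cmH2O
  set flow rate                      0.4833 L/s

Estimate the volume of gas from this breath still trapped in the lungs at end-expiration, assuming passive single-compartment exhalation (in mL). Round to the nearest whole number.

Vt = flow × Ti = 0.4833 L/s × 0.98 s × 1000 mL/L = 473.63 mL.
R = (PIP − Pplat)/V̇ = (24.3 − 10.8) / 0.4833 = 13.5/0.4833 = 27.933 cmH2O·s/L.
C = Vt/(Pplat − PEEP) = 473.63 / (10.8 − 4) = 473.63/6.8 = 69.651 mL/cmH2O.
τ = R × C = 27.933 × 0.06965 L/cmH2O = 1.946 s.
Fraction remaining = e^(−Te/τ) = e^(−2.49/1.946) = 0.2782.
Trapped volume = 473.63 × 0.2782 = 131.76 mL.

132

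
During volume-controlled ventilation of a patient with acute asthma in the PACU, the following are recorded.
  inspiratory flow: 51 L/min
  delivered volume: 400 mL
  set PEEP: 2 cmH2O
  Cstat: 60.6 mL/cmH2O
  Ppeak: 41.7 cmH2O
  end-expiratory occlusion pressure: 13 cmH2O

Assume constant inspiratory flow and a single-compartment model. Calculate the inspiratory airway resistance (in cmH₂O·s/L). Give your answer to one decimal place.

Flow: 51 L/min ÷ 60 = 0.85 L/s.
Total PEEP = 13 cmH2O (set 2 + intrinsic 11); this is the baseline alveolar pressure.
Equation of motion (constant flow): PIP = Vt/C + R·V̇ + PEEP.
R·V̇ = PIP − Vt/C − PEEP = 41.7 − 400/60.6 − 13 = 41.7 − 6.601 − 13 = 22.099 cmH2O.
R = 22.099 / 0.85 = 25.999 cmH2O·s/L.

26.0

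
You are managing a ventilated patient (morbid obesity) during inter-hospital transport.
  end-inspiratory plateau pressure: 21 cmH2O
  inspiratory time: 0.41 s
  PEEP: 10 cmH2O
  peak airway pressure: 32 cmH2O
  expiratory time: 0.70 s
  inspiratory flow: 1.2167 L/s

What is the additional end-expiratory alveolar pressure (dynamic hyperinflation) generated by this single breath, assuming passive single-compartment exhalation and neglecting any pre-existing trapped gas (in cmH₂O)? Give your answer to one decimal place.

2.0

Vt = flow × Ti = 1.2167 L/s × 0.41 s × 1000 mL/L = 498.85 mL.
R = (PIP − Pplat)/V̇ = (32 − 21) / 1.2167 = 11.0/1.2167 = 9.041 cmH2O·s/L.
C = Vt/(Pplat − PEEP) = 498.85 / (21 − 10) = 498.85/11.0 = 45.35 mL/cmH2O.
τ = R × C = 9.041 × 0.04535 L/cmH2O = 0.41 s.
Fraction remaining = e^(−Te/τ) = e^(−0.70/0.41) = 0.1814; trapped volume = 498.85 × 0.1814 = 90.491 mL.
Additional alveolar pressure from trapping ≈ V_trapped / C = 90.491 / 45.35 = 1.995 cmH2O.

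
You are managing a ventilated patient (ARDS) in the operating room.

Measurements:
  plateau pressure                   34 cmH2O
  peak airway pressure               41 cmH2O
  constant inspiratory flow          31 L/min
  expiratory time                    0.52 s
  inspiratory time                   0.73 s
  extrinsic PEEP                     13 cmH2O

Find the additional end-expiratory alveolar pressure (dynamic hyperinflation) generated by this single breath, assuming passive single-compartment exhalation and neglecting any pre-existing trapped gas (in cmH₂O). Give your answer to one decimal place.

Flow: 31 L/min ÷ 60 = 0.5167 L/s.
Vt = flow × Ti = 0.5167 L/s × 0.73 s × 1000 mL/L = 377.19 mL.
R = (PIP − Pplat)/V̇ = (41 − 34) / 0.5167 = 7.0/0.5167 = 13.548 cmH2O·s/L.
C = Vt/(Pplat − PEEP) = 377.19 / (34 − 13) = 377.19/21.0 = 17.961 mL/cmH2O.
τ = R × C = 13.548 × 0.01796 L/cmH2O = 0.2433 s.
Fraction remaining = e^(−Te/τ) = e^(−0.52/0.2433) = 0.118; trapped volume = 377.19 × 0.118 = 44.508 mL.
Additional alveolar pressure from trapping ≈ V_trapped / C = 44.508 / 17.961 = 2.478 cmH2O.

2.5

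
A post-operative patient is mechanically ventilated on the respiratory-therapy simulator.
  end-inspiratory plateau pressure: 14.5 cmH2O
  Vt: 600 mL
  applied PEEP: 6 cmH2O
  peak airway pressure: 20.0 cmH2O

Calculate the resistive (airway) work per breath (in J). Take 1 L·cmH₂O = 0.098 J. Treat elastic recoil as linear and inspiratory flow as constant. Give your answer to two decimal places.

With constant inspiratory flow the resistive pressure is constant at PIP − Pplat = 20.0 − 14.5 = 5.5 cmH2O, so resistive work = 5.5 × 0.600 = 3.3 L·cmH2O.
× 0.098 J/(L·cmH2O) → 0.3234 J.

0.32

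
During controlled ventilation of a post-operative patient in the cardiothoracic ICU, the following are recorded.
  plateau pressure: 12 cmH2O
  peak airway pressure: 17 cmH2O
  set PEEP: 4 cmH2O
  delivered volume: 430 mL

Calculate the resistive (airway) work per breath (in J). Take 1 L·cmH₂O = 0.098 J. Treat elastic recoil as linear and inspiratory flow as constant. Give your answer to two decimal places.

With constant inspiratory flow the resistive pressure is constant at PIP − Pplat = 17 − 12 = 5.0 cmH2O, so resistive work = 5.0 × 0.430 = 2.15 L·cmH2O.
× 0.098 J/(L·cmH2O) → 0.2107 J.

0.21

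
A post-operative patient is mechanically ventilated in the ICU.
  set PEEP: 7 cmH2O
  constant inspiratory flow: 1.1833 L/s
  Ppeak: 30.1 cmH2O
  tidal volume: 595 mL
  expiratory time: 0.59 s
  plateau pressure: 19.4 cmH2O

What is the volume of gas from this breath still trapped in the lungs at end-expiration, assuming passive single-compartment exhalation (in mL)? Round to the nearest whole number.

153

R = (PIP − Pplat)/V̇ = (30.1 − 19.4) / 1.1833 = 10.7/1.1833 = 9.043 cmH2O·s/L.
C = Vt/(Pplat − PEEP) = 595.0 / (19.4 − 7) = 595.0/12.4 = 47.984 mL/cmH2O.
τ = R × C = 9.043 × 0.04798 L/cmH2O = 0.4339 s.
Fraction remaining = e^(−Te/τ) = e^(−0.59/0.4339) = 0.2567.
Trapped volume = 595.0 × 0.2567 = 152.74 mL.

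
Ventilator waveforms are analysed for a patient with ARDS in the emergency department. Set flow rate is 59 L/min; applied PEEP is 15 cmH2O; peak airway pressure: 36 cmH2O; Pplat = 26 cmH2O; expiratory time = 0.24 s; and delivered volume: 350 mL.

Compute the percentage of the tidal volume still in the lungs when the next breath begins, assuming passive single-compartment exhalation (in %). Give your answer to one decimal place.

47.6

Flow: 59 L/min ÷ 60 = 0.9833 L/s.
R = (PIP − Pplat)/V̇ = (36 − 26) / 0.9833 = 10.0/0.9833 = 10.17 cmH2O·s/L.
C = Vt/(Pplat − PEEP) = 350.0 / (26 − 15) = 350.0/11.0 = 31.818 mL/cmH2O.
τ = R × C = 10.17 × 0.03182 L/cmH2O = 0.3236 s.
Fraction remaining at end-expiration = e^(−Te/τ) = e^(−0.24/0.3236) = 0.4763 → 47.63%.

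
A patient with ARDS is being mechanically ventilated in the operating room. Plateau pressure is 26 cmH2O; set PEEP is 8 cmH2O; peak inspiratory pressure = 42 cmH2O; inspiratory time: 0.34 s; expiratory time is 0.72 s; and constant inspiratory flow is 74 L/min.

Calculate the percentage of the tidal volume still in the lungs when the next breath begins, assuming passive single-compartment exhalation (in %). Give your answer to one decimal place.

9.2

Flow: 74 L/min ÷ 60 = 1.2333 L/s.
Vt = flow × Ti = 1.2333 L/s × 0.34 s × 1000 mL/L = 419.32 mL.
R = (PIP − Pplat)/V̇ = (42 − 26) / 1.2333 = 16.0/1.2333 = 12.973 cmH2O·s/L.
C = Vt/(Pplat − PEEP) = 419.32 / (26 − 8) = 419.32/18.0 = 23.296 mL/cmH2O.
τ = R × C = 12.973 × 0.0233 L/cmH2O = 0.3023 s.
Fraction remaining at end-expiration = e^(−Te/τ) = e^(−0.72/0.3023) = 0.09239 → 9.239%.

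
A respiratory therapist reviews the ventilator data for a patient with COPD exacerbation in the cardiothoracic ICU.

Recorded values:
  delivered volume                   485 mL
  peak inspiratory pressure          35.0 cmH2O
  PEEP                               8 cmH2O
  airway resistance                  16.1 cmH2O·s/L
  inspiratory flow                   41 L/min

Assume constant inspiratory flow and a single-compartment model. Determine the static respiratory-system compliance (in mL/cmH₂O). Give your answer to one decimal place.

30.3

Flow: 41 L/min ÷ 60 = 0.6833 L/s.
Equation of motion (constant flow): PIP = Vt/C + R·V̇ + PEEP.
Vt/C = PIP − R·V̇ − PEEP = 35.0 − 16.1×0.6833 − 8 = 35.0 − 11.001 − 8 = 15.999 cmH2O.
C = Vt / 15.999 = 485 / 15.999 = 30.314 mL/cmH2O.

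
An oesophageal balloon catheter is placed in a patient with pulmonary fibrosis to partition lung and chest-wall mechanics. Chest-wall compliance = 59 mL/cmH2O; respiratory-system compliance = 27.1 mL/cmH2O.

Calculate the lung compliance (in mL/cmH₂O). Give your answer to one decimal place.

50.1

1/CL = 1/Crs − 1/Ccw.
1/CL = 1/27.1 − 1/59 = 0.01995.
CL = 50.125 mL/cmH2O.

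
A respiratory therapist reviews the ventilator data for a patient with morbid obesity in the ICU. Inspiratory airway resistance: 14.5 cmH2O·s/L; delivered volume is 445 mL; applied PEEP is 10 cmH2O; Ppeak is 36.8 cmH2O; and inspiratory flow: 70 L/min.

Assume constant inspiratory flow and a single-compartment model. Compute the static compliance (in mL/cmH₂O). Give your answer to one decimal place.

45.0

Flow: 70 L/min ÷ 60 = 1.1667 L/s.
Equation of motion (constant flow): PIP = Vt/C + R·V̇ + PEEP.
Vt/C = PIP − R·V̇ − PEEP = 36.8 − 14.5×1.1667 − 10 = 36.8 − 16.917 − 10 = 9.883 cmH2O.
C = Vt / 9.883 = 445 / 9.883 = 45.027 mL/cmH2O.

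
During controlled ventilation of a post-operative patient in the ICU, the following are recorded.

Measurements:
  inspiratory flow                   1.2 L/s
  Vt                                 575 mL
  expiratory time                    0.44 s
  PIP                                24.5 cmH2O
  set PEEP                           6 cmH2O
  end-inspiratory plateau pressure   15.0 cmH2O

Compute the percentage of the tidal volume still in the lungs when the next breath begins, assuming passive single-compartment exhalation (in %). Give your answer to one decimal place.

R = (PIP − Pplat)/V̇ = (24.5 − 15.0) / 1.2 = 9.5/1.2 = 7.917 cmH2O·s/L.
C = Vt/(Pplat − PEEP) = 575.0 / (15.0 − 6) = 575.0/9.0 = 63.889 mL/cmH2O.
τ = R × C = 7.917 × 0.06389 L/cmH2O = 0.5058 s.
Fraction remaining at end-expiration = e^(−Te/τ) = e^(−0.44/0.5058) = 0.419 → 41.9%.

41.9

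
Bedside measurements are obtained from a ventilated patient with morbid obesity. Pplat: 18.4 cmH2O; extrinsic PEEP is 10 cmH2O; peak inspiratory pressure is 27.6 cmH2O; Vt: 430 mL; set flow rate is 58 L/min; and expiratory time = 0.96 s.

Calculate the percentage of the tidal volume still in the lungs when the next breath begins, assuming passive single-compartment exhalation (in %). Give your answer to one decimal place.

Flow: 58 L/min ÷ 60 = 0.9667 L/s.
R = (PIP − Pplat)/V̇ = (27.6 − 18.4) / 0.9667 = 9.2/0.9667 = 9.517 cmH2O·s/L.
C = Vt/(Pplat − PEEP) = 430.0 / (18.4 − 10) = 430.0/8.4 = 51.19 mL/cmH2O.
τ = R × C = 9.517 × 0.05119 L/cmH2O = 0.4872 s.
Fraction remaining at end-expiration = e^(−Te/τ) = e^(−0.96/0.4872) = 0.1394 → 13.94%.

13.9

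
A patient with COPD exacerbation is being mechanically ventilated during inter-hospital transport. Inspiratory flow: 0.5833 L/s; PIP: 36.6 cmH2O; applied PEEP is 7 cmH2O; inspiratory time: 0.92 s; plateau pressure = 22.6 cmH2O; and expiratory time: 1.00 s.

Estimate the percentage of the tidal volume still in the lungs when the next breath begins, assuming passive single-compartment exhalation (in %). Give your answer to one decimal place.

29.8

Vt = flow × Ti = 0.5833 L/s × 0.92 s × 1000 mL/L = 536.64 mL.
R = (PIP − Pplat)/V̇ = (36.6 − 22.6) / 0.5833 = 14.0/0.5833 = 24.001 cmH2O·s/L.
C = Vt/(Pplat − PEEP) = 536.64 / (22.6 − 7) = 536.64/15.6 = 34.4 mL/cmH2O.
τ = R × C = 24.001 × 0.0344 L/cmH2O = 0.8256 s.
Fraction remaining at end-expiration = e^(−Te/τ) = e^(−1.00/0.8256) = 0.2978 → 29.78%.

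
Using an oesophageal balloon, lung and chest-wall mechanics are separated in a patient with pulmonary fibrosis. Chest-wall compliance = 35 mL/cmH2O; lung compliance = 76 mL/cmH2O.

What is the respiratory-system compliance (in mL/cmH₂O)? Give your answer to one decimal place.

24.0

Lung and chest wall are elastances in series: 1/Crs = 1/CL + 1/Ccw.
1/Crs = 1/76 + 1/35 = 0.04173.
Crs = 23.964 mL/cmH2O.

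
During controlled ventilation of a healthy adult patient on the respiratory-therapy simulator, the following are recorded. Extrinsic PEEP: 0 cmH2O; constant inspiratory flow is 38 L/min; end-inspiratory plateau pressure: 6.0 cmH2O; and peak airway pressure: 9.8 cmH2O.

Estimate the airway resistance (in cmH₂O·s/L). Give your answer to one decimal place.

6.0

Flow: 38 L/min ÷ 60 = 0.6333 L/s.
Raw = (PIP − Pplat) / flow = (9.8 − 6.0) / 0.6333 = 3.8 / 0.6333 = 6.0 cmH2O·s/L.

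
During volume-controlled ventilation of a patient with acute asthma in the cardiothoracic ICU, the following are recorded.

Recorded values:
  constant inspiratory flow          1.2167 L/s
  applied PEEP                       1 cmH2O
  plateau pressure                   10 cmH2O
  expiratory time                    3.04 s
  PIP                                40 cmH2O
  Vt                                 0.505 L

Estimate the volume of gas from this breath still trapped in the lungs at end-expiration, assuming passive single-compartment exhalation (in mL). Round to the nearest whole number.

R = (PIP − Pplat)/V̇ = (40 − 10) / 1.2167 = 30.0/1.2167 = 24.657 cmH2O·s/L.
C = Vt/(Pplat − PEEP) = 505.0 / (10 − 1) = 505.0/9.0 = 56.111 mL/cmH2O.
τ = R × C = 24.657 × 0.05611 L/cmH2O = 1.384 s.
Fraction remaining = e^(−Te/τ) = e^(−3.04/1.384) = 0.1112.
Trapped volume = 505.0 × 0.1112 = 56.156 mL.

56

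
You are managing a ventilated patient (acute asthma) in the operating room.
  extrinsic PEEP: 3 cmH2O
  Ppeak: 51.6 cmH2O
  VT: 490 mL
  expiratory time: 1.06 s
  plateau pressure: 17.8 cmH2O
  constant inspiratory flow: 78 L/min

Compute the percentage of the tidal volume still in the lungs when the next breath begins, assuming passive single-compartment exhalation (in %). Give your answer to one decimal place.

Flow: 78 L/min ÷ 60 = 1.3 L/s.
R = (PIP − Pplat)/V̇ = (51.6 − 17.8) / 1.3 = 33.8/1.3 = 26.0 cmH2O·s/L.
C = Vt/(Pplat − PEEP) = 490.0 / (17.8 − 3) = 490.0/14.8 = 33.108 mL/cmH2O.
τ = R × C = 26.0 × 0.03311 L/cmH2O = 0.8609 s.
Fraction remaining at end-expiration = e^(−Te/τ) = e^(−1.06/0.8609) = 0.2919 → 29.19%.

29.2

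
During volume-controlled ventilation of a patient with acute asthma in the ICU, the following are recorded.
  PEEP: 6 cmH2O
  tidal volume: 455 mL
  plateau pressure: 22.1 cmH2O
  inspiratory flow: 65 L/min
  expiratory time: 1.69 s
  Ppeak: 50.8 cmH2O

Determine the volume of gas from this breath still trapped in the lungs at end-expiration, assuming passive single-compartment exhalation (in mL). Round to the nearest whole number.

48

Flow: 65 L/min ÷ 60 = 1.0833 L/s.
R = (PIP − Pplat)/V̇ = (50.8 − 22.1) / 1.0833 = 28.7/1.0833 = 26.493 cmH2O·s/L.
C = Vt/(Pplat − PEEP) = 455.0 / (22.1 − 6) = 455.0/16.1 = 28.261 mL/cmH2O.
τ = R × C = 26.493 × 0.02826 L/cmH2O = 0.7487 s.
Fraction remaining = e^(−Te/τ) = e^(−1.69/0.7487) = 0.1046.
Trapped volume = 455.0 × 0.1046 = 47.593 mL.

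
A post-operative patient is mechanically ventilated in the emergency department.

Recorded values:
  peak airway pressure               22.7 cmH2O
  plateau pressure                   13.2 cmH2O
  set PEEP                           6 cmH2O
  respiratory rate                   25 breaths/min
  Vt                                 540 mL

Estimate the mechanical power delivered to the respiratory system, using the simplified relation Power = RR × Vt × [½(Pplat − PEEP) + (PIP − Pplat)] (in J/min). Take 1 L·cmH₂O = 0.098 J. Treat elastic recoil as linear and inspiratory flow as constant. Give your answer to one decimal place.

Per-breath work = Vt × [½(Pplat−PEEP) + (PIP−Pplat)] = 0.540 × [0.5×7.2 + 9.5] = 0.540 × 13.1 = 7.074 L·cmH2O.
Power = 25 × 7.074 = 176.85 L·cmH2O/min.
× 0.098 J/(L·cmH2O) → 17.331 J/min.

17.3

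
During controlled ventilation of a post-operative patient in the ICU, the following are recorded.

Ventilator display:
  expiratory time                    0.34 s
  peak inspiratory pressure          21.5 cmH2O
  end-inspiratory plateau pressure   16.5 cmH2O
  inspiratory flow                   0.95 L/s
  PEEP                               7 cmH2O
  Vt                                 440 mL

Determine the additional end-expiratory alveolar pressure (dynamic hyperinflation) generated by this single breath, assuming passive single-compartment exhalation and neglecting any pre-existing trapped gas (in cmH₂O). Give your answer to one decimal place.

2.4

R = (PIP − Pplat)/V̇ = (21.5 − 16.5) / 0.95 = 5.0/0.95 = 5.263 cmH2O·s/L.
C = Vt/(Pplat − PEEP) = 440.0 / (16.5 − 7) = 440.0/9.5 = 46.316 mL/cmH2O.
τ = R × C = 5.263 × 0.04632 L/cmH2O = 0.2438 s.
Fraction remaining = e^(−Te/τ) = e^(−0.34/0.2438) = 0.2479; trapped volume = 440.0 × 0.2479 = 109.08 mL.
Additional alveolar pressure from trapping ≈ V_trapped / C = 109.08 / 46.316 = 2.355 cmH2O.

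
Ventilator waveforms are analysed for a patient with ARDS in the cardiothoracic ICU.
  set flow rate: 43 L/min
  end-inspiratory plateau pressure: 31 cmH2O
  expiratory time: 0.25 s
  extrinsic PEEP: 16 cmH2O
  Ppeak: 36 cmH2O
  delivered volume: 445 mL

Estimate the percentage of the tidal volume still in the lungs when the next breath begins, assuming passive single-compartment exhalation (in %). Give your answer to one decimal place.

29.9

Flow: 43 L/min ÷ 60 = 0.7167 L/s.
R = (PIP − Pplat)/V̇ = (36 − 31) / 0.7167 = 5.0/0.7167 = 6.976 cmH2O·s/L.
C = Vt/(Pplat − PEEP) = 445.0 / (31 − 16) = 445.0/15.0 = 29.667 mL/cmH2O.
τ = R × C = 6.976 × 0.02967 L/cmH2O = 0.207 s.
Fraction remaining at end-expiration = e^(−Te/τ) = e^(−0.25/0.207) = 0.2989 → 29.89%.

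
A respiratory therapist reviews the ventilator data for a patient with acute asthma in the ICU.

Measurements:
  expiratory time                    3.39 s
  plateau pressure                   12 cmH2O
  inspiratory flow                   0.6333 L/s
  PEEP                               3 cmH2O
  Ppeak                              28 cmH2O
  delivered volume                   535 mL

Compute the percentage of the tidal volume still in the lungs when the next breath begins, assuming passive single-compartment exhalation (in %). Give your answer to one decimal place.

10.5

R = (PIP − Pplat)/V̇ = (28 − 12) / 0.6333 = 16.0/0.6333 = 25.264 cmH2O·s/L.
C = Vt/(Pplat − PEEP) = 535.0 / (12 − 3) = 535.0/9.0 = 59.444 mL/cmH2O.
τ = R × C = 25.264 × 0.05944 L/cmH2O = 1.502 s.
Fraction remaining at end-expiration = e^(−Te/τ) = e^(−3.39/1.502) = 0.1047 → 10.47%.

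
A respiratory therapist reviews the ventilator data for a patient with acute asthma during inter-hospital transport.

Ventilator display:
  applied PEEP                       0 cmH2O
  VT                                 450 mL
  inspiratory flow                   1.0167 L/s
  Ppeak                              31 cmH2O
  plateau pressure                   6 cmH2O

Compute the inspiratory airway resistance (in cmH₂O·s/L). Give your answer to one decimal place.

24.6

Raw = (PIP − Pplat) / flow = (31 − 6) / 1.0167 = 25.0 / 1.0167 = 24.589 cmH2O·s/L.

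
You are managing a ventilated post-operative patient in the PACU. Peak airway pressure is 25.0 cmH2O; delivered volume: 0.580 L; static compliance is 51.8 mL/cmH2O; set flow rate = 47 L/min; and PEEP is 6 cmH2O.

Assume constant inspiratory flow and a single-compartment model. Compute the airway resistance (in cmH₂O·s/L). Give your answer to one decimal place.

10.0

Flow: 47 L/min ÷ 60 = 0.7833 L/s.
Equation of motion (constant flow): PIP = Vt/C + R·V̇ + PEEP.
R·V̇ = PIP − Vt/C − PEEP = 25.0 − 580/51.8 − 6 = 25.0 − 11.197 − 6 = 7.803 cmH2O.
R = 7.803 / 0.7833 = 9.962 cmH2O·s/L.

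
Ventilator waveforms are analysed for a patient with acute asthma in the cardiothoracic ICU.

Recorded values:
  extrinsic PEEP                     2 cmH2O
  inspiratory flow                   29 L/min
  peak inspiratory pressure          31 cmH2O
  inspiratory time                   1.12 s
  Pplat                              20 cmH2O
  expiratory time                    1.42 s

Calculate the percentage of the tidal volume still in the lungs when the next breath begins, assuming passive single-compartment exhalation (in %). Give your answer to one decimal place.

12.6

Flow: 29 L/min ÷ 60 = 0.4833 L/s.
Vt = flow × Ti = 0.4833 L/s × 1.12 s × 1000 mL/L = 541.3 mL.
R = (PIP − Pplat)/V̇ = (31 − 20) / 0.4833 = 11.0/0.4833 = 22.76 cmH2O·s/L.
C = Vt/(Pplat − PEEP) = 541.3 / (20 − 2) = 541.3/18.0 = 30.072 mL/cmH2O.
τ = R × C = 22.76 × 0.03007 L/cmH2O = 0.6844 s.
Fraction remaining at end-expiration = e^(−Te/τ) = e^(−1.42/0.6844) = 0.1256 → 12.56%.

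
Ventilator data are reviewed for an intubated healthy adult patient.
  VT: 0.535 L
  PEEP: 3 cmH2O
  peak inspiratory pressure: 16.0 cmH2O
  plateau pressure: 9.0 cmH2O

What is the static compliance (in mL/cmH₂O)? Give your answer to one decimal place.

89.2

Cstat = Vt / (Pplat − PEEP) = 535 / (9.0 − 3) = 535 / 6.0 = 89.167 mL/cmH2O.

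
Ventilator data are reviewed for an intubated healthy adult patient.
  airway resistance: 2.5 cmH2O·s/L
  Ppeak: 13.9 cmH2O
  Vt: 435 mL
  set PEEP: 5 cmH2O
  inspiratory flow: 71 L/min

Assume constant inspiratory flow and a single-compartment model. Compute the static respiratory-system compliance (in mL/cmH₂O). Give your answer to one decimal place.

Flow: 71 L/min ÷ 60 = 1.1833 L/s.
Equation of motion (constant flow): PIP = Vt/C + R·V̇ + PEEP.
Vt/C = PIP − R·V̇ − PEEP = 13.9 − 2.5×1.1833 − 5 = 13.9 − 2.958 − 5 = 5.942 cmH2O.
C = Vt / 5.942 = 435 / 5.942 = 73.208 mL/cmH2O.

73.2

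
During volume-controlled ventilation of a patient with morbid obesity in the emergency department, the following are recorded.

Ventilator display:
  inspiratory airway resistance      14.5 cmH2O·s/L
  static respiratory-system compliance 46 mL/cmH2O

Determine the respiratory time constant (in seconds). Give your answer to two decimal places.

τ = R × C = 14.5 × 46 mL/cmH2O = 14.5 × 0.046 L/cmH2O = 0.667 s.

0.67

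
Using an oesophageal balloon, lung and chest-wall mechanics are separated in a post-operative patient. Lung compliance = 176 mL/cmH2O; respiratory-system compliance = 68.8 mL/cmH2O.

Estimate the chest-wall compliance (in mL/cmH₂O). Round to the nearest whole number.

1/Ccw = 1/Crs − 1/CL.
1/Ccw = 1/68.8 − 1/176 = 0.008853.
Ccw = 112.96 mL/cmH2O.

113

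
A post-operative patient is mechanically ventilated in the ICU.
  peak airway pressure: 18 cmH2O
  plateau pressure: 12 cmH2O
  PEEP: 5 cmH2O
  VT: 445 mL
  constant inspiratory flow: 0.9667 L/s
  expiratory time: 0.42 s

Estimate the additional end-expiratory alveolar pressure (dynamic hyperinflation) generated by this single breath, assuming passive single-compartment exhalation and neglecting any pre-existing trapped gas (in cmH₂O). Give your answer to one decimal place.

R = (PIP − Pplat)/V̇ = (18 − 12) / 0.9667 = 6.0/0.9667 = 6.207 cmH2O·s/L.
C = Vt/(Pplat − PEEP) = 445.0 / (12 − 5) = 445.0/7.0 = 63.571 mL/cmH2O.
τ = R × C = 6.207 × 0.06357 L/cmH2O = 0.3946 s.
Fraction remaining = e^(−Te/τ) = e^(−0.42/0.3946) = 0.3449; trapped volume = 445.0 × 0.3449 = 153.48 mL.
Additional alveolar pressure from trapping ≈ V_trapped / C = 153.48 / 63.571 = 2.414 cmH2O.

2.4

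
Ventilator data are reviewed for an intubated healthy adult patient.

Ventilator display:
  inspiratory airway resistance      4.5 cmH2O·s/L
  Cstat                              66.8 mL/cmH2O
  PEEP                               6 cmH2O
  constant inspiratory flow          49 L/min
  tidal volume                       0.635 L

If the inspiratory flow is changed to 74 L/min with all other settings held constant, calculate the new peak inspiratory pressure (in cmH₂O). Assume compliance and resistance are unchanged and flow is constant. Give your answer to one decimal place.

21.1

Flow: 49 L/min ÷ 60 = 0.8167 L/s.
New flow: 74 L/min ÷ 60 = 1.2333 L/s.
PIP = Vt/C + R·V̇ + PEEP (constant-flow equation of motion).
Only the resistive term changes: ΔPIP = R × ΔV̇ = 4.5 × (1.2333 − 0.8167) = 4.5 × 0.4166 = 1.875 cmH2O.
Original PIP = 635/66.8 + 4.5×0.8167 + 6 = 19.181 cmH2O; new PIP = 19.181 + (1.875) = 21.056 cmH2O.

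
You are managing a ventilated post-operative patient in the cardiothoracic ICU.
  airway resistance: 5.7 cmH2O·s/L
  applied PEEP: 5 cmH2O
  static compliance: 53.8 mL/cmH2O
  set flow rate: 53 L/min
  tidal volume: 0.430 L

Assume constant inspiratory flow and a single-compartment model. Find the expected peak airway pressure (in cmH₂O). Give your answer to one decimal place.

Flow: 53 L/min ÷ 60 = 0.8833 L/s.
Equation of motion (constant flow): PIP = Vt/C + R·V̇ + PEEP.
PIP = 430/53.8 + 5.7×0.8833 + 5 = 7.993 + 5.035 + 5 = 18.028 cmH2O.

18.0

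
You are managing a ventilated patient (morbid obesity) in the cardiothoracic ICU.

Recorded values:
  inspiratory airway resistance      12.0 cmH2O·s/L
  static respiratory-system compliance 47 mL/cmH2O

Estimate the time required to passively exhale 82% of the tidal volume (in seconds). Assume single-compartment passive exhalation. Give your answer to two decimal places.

τ = R × C = 12.0 × 47 mL/cmH2O = 12.0 × 0.047 L/cmH2O = 0.564 s.
Exhaled fraction f = 1 − e^(−t/τ) → t = −τ·ln(1 − f) = −0.564·ln(0.18) = 0.9671 s.

0.97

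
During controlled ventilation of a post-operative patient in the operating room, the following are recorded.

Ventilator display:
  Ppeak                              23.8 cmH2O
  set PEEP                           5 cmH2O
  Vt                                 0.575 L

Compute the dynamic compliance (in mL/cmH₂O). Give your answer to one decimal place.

30.6

Dynamic compliance = Vt / (PIP − PEEP) = 575 / (23.8 − 5) = 575 / 18.8 = 30.585 mL/cmH2O.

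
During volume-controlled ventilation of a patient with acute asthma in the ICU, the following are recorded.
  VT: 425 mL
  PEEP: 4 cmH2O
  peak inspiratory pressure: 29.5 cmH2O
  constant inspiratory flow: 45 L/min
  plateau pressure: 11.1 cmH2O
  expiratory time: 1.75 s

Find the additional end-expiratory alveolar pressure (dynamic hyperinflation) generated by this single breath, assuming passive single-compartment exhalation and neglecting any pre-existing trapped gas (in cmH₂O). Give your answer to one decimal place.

Flow: 45 L/min ÷ 60 = 0.75 L/s.
R = (PIP − Pplat)/V̇ = (29.5 − 11.1) / 0.75 = 18.4/0.75 = 24.533 cmH2O·s/L.
C = Vt/(Pplat − PEEP) = 425.0 / (11.1 − 4) = 425.0/7.1 = 59.859 mL/cmH2O.
τ = R × C = 24.533 × 0.05986 L/cmH2O = 1.469 s.
Fraction remaining = e^(−Te/τ) = e^(−1.75/1.469) = 0.3038; trapped volume = 425.0 × 0.3038 = 129.12 mL.
Additional alveolar pressure from trapping ≈ V_trapped / C = 129.12 / 59.859 = 2.157 cmH2O.

2.2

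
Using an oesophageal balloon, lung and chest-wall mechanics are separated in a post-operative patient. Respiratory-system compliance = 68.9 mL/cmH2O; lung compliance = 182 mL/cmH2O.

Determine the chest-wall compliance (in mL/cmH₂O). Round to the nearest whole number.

111

1/Ccw = 1/Crs − 1/CL.
1/Ccw = 1/68.9 − 1/182 = 0.009019.
Ccw = 110.88 mL/cmH2O.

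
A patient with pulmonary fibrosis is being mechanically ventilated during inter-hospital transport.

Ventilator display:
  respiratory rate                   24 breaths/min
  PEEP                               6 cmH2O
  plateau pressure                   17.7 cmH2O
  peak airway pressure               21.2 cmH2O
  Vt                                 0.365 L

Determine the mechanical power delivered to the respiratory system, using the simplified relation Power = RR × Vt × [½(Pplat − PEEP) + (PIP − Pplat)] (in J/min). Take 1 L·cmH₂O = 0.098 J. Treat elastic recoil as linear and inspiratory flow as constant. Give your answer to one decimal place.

8.0

Per-breath work = Vt × [½(Pplat−PEEP) + (PIP−Pplat)] = 0.365 × [0.5×11.7 + 3.5] = 0.365 × 9.35 = 3.413 L·cmH2O.
Power = 24 × 3.413 = 81.912 L·cmH2O/min.
× 0.098 J/(L·cmH2O) → 8.027 J/min.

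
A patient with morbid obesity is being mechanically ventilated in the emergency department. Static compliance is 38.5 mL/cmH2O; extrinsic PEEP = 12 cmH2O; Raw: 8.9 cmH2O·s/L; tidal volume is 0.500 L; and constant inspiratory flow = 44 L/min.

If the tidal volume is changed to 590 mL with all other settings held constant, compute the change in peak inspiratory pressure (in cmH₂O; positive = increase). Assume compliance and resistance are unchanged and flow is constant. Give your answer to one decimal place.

PIP = Vt/C + R·V̇ + PEEP (constant-flow equation of motion).
Only the elastic term changes: ΔPIP = ΔVt / C = (590 − 500) / 38.5 = 2.338 cmH2O.

2.3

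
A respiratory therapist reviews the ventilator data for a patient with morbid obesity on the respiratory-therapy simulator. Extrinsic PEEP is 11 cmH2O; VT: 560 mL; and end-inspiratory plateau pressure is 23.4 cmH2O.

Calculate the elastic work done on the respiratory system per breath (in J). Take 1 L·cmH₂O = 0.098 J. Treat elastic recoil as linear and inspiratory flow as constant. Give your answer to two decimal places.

Elastic work ≈ ½ × (Pplat − PEEP) × Vt = 0.5 × (23.4 − 11) × 0.560 L = 0.5 × 12.4 × 0.560 = 3.472 L·cmH2O.
× 0.098 J/(L·cmH2O) → 0.3403 J.

0.34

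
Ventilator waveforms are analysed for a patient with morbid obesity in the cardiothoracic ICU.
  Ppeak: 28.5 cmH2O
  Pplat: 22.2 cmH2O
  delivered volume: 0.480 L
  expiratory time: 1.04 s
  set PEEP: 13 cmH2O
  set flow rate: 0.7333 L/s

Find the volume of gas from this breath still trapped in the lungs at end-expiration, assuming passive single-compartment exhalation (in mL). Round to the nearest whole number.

R = (PIP − Pplat)/V̇ = (28.5 − 22.2) / 0.7333 = 6.3/0.7333 = 8.591 cmH2O·s/L.
C = Vt/(Pplat − PEEP) = 480.0 / (22.2 − 13) = 480.0/9.2 = 52.174 mL/cmH2O.
τ = R × C = 8.591 × 0.05217 L/cmH2O = 0.4482 s.
Fraction remaining = e^(−Te/τ) = e^(−1.04/0.4482) = 0.09824.
Trapped volume = 480.0 × 0.09824 = 47.155 mL.

47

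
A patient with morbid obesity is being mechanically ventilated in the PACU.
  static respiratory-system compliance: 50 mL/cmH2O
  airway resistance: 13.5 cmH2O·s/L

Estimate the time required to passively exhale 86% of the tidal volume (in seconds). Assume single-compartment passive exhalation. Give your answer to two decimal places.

1.33

τ = R × C = 13.5 × 50 mL/cmH2O = 13.5 × 0.050 L/cmH2O = 0.675 s.
Exhaled fraction f = 1 − e^(−t/τ) → t = −τ·ln(1 − f) = −0.675·ln(0.14) = 1.327 s.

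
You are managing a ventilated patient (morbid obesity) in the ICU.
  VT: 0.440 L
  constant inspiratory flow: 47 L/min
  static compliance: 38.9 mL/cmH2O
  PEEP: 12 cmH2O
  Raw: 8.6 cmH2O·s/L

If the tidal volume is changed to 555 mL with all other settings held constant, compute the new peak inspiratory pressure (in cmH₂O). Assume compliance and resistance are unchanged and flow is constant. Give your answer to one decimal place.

33.0

Flow: 47 L/min ÷ 60 = 0.7833 L/s.
PIP = Vt/C + R·V̇ + PEEP (constant-flow equation of motion).
Only the elastic term changes: ΔPIP = ΔVt / C = (555 − 440) / 38.9 = 2.956 cmH2O.
Original PIP = 440/38.9 + 8.6×0.7833 + 12 = 30.047 cmH2O; new PIP = 30.047 + (2.956) = 33.003 cmH2O.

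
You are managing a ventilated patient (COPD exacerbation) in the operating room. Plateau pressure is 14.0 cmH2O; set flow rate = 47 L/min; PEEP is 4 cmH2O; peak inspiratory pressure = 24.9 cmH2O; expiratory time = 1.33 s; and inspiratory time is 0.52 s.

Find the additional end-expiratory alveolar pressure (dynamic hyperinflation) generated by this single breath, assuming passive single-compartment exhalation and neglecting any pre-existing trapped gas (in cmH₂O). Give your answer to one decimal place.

Flow: 47 L/min ÷ 60 = 0.7833 L/s.
Vt = flow × Ti = 0.7833 L/s × 0.52 s × 1000 mL/L = 407.32 mL.
R = (PIP − Pplat)/V̇ = (24.9 − 14.0) / 0.7833 = 10.9/0.7833 = 13.915 cmH2O·s/L.
C = Vt/(Pplat − PEEP) = 407.32 / (14.0 − 4) = 407.32/10.0 = 40.732 mL/cmH2O.
τ = R × C = 13.915 × 0.04073 L/cmH2O = 0.5668 s.
Fraction remaining = e^(−Te/τ) = e^(−1.33/0.5668) = 0.0957; trapped volume = 407.32 × 0.0957 = 38.981 mL.
Additional alveolar pressure from trapping ≈ V_trapped / C = 38.981 / 40.732 = 0.957 cmH2O.

1.0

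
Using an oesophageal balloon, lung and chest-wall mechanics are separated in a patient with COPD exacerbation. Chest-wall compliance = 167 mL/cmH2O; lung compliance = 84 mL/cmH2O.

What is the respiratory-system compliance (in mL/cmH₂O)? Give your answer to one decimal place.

Lung and chest wall are elastances in series: 1/Crs = 1/CL + 1/Ccw.
1/Crs = 1/84 + 1/167 = 0.01789.
Crs = 55.897 mL/cmH2O.

55.9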